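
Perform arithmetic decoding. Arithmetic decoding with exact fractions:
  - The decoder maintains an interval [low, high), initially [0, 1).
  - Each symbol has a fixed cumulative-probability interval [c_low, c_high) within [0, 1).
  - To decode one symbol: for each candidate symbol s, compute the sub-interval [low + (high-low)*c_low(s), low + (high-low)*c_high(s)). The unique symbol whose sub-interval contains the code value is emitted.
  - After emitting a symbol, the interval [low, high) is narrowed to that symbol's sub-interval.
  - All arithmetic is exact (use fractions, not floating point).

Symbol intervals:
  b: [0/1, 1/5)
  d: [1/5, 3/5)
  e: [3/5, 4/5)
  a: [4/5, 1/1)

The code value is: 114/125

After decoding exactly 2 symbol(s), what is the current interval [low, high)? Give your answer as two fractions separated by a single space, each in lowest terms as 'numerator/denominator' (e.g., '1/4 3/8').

Answer: 21/25 23/25

Derivation:
Step 1: interval [0/1, 1/1), width = 1/1 - 0/1 = 1/1
  'b': [0/1 + 1/1*0/1, 0/1 + 1/1*1/5) = [0/1, 1/5)
  'd': [0/1 + 1/1*1/5, 0/1 + 1/1*3/5) = [1/5, 3/5)
  'e': [0/1 + 1/1*3/5, 0/1 + 1/1*4/5) = [3/5, 4/5)
  'a': [0/1 + 1/1*4/5, 0/1 + 1/1*1/1) = [4/5, 1/1) <- contains code 114/125
  emit 'a', narrow to [4/5, 1/1)
Step 2: interval [4/5, 1/1), width = 1/1 - 4/5 = 1/5
  'b': [4/5 + 1/5*0/1, 4/5 + 1/5*1/5) = [4/5, 21/25)
  'd': [4/5 + 1/5*1/5, 4/5 + 1/5*3/5) = [21/25, 23/25) <- contains code 114/125
  'e': [4/5 + 1/5*3/5, 4/5 + 1/5*4/5) = [23/25, 24/25)
  'a': [4/5 + 1/5*4/5, 4/5 + 1/5*1/1) = [24/25, 1/1)
  emit 'd', narrow to [21/25, 23/25)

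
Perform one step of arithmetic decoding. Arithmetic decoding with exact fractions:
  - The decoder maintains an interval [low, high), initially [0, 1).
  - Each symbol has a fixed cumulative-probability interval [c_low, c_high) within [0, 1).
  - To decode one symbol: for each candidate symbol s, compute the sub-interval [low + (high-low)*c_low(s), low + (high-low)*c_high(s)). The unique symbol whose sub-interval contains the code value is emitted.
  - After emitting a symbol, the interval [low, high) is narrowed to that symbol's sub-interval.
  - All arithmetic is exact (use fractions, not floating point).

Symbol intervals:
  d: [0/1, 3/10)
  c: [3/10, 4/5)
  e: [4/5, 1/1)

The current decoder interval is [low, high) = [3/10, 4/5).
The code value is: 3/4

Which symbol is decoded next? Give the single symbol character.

Answer: e

Derivation:
Interval width = high − low = 4/5 − 3/10 = 1/2
Scaled code = (code − low) / width = (3/4 − 3/10) / 1/2 = 9/10
  d: [0/1, 3/10) 
  c: [3/10, 4/5) 
  e: [4/5, 1/1) ← scaled code falls here ✓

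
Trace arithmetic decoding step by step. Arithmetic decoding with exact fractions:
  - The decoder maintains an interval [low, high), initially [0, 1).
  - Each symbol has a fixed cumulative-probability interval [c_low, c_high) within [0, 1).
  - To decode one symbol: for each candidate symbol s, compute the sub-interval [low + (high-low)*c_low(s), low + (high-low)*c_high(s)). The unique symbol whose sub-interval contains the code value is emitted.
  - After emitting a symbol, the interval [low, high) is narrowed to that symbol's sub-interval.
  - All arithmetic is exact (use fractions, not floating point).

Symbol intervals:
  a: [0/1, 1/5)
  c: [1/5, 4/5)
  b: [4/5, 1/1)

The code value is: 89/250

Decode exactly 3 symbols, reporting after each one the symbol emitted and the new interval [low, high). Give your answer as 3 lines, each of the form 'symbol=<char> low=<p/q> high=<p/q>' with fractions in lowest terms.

Answer: symbol=c low=1/5 high=4/5
symbol=c low=8/25 high=17/25
symbol=a low=8/25 high=49/125

Derivation:
Step 1: interval [0/1, 1/1), width = 1/1 - 0/1 = 1/1
  'a': [0/1 + 1/1*0/1, 0/1 + 1/1*1/5) = [0/1, 1/5)
  'c': [0/1 + 1/1*1/5, 0/1 + 1/1*4/5) = [1/5, 4/5) <- contains code 89/250
  'b': [0/1 + 1/1*4/5, 0/1 + 1/1*1/1) = [4/5, 1/1)
  emit 'c', narrow to [1/5, 4/5)
Step 2: interval [1/5, 4/5), width = 4/5 - 1/5 = 3/5
  'a': [1/5 + 3/5*0/1, 1/5 + 3/5*1/5) = [1/5, 8/25)
  'c': [1/5 + 3/5*1/5, 1/5 + 3/5*4/5) = [8/25, 17/25) <- contains code 89/250
  'b': [1/5 + 3/5*4/5, 1/5 + 3/5*1/1) = [17/25, 4/5)
  emit 'c', narrow to [8/25, 17/25)
Step 3: interval [8/25, 17/25), width = 17/25 - 8/25 = 9/25
  'a': [8/25 + 9/25*0/1, 8/25 + 9/25*1/5) = [8/25, 49/125) <- contains code 89/250
  'c': [8/25 + 9/25*1/5, 8/25 + 9/25*4/5) = [49/125, 76/125)
  'b': [8/25 + 9/25*4/5, 8/25 + 9/25*1/1) = [76/125, 17/25)
  emit 'a', narrow to [8/25, 49/125)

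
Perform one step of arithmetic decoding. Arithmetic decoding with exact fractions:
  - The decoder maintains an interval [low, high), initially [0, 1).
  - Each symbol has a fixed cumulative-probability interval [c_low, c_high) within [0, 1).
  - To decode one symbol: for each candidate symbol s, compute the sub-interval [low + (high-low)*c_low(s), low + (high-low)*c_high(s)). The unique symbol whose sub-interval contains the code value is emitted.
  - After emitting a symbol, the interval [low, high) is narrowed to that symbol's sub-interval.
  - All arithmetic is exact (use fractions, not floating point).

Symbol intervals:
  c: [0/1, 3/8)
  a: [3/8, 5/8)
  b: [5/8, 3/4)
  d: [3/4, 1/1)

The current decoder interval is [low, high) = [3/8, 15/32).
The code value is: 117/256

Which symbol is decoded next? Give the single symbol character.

Answer: d

Derivation:
Interval width = high − low = 15/32 − 3/8 = 3/32
Scaled code = (code − low) / width = (117/256 − 3/8) / 3/32 = 7/8
  c: [0/1, 3/8) 
  a: [3/8, 5/8) 
  b: [5/8, 3/4) 
  d: [3/4, 1/1) ← scaled code falls here ✓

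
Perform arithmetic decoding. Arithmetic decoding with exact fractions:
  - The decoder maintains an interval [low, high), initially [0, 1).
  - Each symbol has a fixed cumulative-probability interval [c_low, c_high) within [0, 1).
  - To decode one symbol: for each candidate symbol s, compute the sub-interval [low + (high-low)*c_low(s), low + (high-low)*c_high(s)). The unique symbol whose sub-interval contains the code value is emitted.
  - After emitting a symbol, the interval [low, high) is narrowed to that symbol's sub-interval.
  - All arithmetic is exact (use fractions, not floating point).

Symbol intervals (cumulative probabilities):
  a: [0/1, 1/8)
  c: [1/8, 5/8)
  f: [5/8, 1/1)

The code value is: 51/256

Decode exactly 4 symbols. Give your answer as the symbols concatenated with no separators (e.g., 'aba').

Answer: ccac

Derivation:
Step 1: interval [0/1, 1/1), width = 1/1 - 0/1 = 1/1
  'a': [0/1 + 1/1*0/1, 0/1 + 1/1*1/8) = [0/1, 1/8)
  'c': [0/1 + 1/1*1/8, 0/1 + 1/1*5/8) = [1/8, 5/8) <- contains code 51/256
  'f': [0/1 + 1/1*5/8, 0/1 + 1/1*1/1) = [5/8, 1/1)
  emit 'c', narrow to [1/8, 5/8)
Step 2: interval [1/8, 5/8), width = 5/8 - 1/8 = 1/2
  'a': [1/8 + 1/2*0/1, 1/8 + 1/2*1/8) = [1/8, 3/16)
  'c': [1/8 + 1/2*1/8, 1/8 + 1/2*5/8) = [3/16, 7/16) <- contains code 51/256
  'f': [1/8 + 1/2*5/8, 1/8 + 1/2*1/1) = [7/16, 5/8)
  emit 'c', narrow to [3/16, 7/16)
Step 3: interval [3/16, 7/16), width = 7/16 - 3/16 = 1/4
  'a': [3/16 + 1/4*0/1, 3/16 + 1/4*1/8) = [3/16, 7/32) <- contains code 51/256
  'c': [3/16 + 1/4*1/8, 3/16 + 1/4*5/8) = [7/32, 11/32)
  'f': [3/16 + 1/4*5/8, 3/16 + 1/4*1/1) = [11/32, 7/16)
  emit 'a', narrow to [3/16, 7/32)
Step 4: interval [3/16, 7/32), width = 7/32 - 3/16 = 1/32
  'a': [3/16 + 1/32*0/1, 3/16 + 1/32*1/8) = [3/16, 49/256)
  'c': [3/16 + 1/32*1/8, 3/16 + 1/32*5/8) = [49/256, 53/256) <- contains code 51/256
  'f': [3/16 + 1/32*5/8, 3/16 + 1/32*1/1) = [53/256, 7/32)
  emit 'c', narrow to [49/256, 53/256)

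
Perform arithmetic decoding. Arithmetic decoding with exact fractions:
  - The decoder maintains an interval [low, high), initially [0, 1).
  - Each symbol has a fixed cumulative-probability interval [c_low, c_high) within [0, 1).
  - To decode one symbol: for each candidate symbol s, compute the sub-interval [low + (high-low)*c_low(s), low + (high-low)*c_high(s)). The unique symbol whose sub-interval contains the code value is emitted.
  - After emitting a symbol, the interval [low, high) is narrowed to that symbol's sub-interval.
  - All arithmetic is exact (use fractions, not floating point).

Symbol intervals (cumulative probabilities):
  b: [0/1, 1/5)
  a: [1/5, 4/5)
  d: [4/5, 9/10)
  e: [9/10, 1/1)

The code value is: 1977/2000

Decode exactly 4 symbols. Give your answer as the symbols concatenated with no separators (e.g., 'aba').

Step 1: interval [0/1, 1/1), width = 1/1 - 0/1 = 1/1
  'b': [0/1 + 1/1*0/1, 0/1 + 1/1*1/5) = [0/1, 1/5)
  'a': [0/1 + 1/1*1/5, 0/1 + 1/1*4/5) = [1/5, 4/5)
  'd': [0/1 + 1/1*4/5, 0/1 + 1/1*9/10) = [4/5, 9/10)
  'e': [0/1 + 1/1*9/10, 0/1 + 1/1*1/1) = [9/10, 1/1) <- contains code 1977/2000
  emit 'e', narrow to [9/10, 1/1)
Step 2: interval [9/10, 1/1), width = 1/1 - 9/10 = 1/10
  'b': [9/10 + 1/10*0/1, 9/10 + 1/10*1/5) = [9/10, 23/25)
  'a': [9/10 + 1/10*1/5, 9/10 + 1/10*4/5) = [23/25, 49/50)
  'd': [9/10 + 1/10*4/5, 9/10 + 1/10*9/10) = [49/50, 99/100) <- contains code 1977/2000
  'e': [9/10 + 1/10*9/10, 9/10 + 1/10*1/1) = [99/100, 1/1)
  emit 'd', narrow to [49/50, 99/100)
Step 3: interval [49/50, 99/100), width = 99/100 - 49/50 = 1/100
  'b': [49/50 + 1/100*0/1, 49/50 + 1/100*1/5) = [49/50, 491/500)
  'a': [49/50 + 1/100*1/5, 49/50 + 1/100*4/5) = [491/500, 247/250)
  'd': [49/50 + 1/100*4/5, 49/50 + 1/100*9/10) = [247/250, 989/1000) <- contains code 1977/2000
  'e': [49/50 + 1/100*9/10, 49/50 + 1/100*1/1) = [989/1000, 99/100)
  emit 'd', narrow to [247/250, 989/1000)
Step 4: interval [247/250, 989/1000), width = 989/1000 - 247/250 = 1/1000
  'b': [247/250 + 1/1000*0/1, 247/250 + 1/1000*1/5) = [247/250, 4941/5000)
  'a': [247/250 + 1/1000*1/5, 247/250 + 1/1000*4/5) = [4941/5000, 618/625) <- contains code 1977/2000
  'd': [247/250 + 1/1000*4/5, 247/250 + 1/1000*9/10) = [618/625, 9889/10000)
  'e': [247/250 + 1/1000*9/10, 247/250 + 1/1000*1/1) = [9889/10000, 989/1000)
  emit 'a', narrow to [4941/5000, 618/625)

Answer: edda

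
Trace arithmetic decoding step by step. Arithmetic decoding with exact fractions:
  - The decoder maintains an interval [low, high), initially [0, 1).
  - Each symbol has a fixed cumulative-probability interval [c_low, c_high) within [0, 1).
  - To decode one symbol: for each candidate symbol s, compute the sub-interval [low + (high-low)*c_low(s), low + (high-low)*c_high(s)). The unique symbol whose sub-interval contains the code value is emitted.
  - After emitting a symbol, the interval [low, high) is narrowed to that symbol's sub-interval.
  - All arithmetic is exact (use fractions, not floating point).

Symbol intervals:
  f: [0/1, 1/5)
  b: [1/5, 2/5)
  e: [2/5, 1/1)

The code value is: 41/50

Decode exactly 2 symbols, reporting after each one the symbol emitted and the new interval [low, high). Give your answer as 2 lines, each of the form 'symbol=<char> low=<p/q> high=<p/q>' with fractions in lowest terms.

Answer: symbol=e low=2/5 high=1/1
symbol=e low=16/25 high=1/1

Derivation:
Step 1: interval [0/1, 1/1), width = 1/1 - 0/1 = 1/1
  'f': [0/1 + 1/1*0/1, 0/1 + 1/1*1/5) = [0/1, 1/5)
  'b': [0/1 + 1/1*1/5, 0/1 + 1/1*2/5) = [1/5, 2/5)
  'e': [0/1 + 1/1*2/5, 0/1 + 1/1*1/1) = [2/5, 1/1) <- contains code 41/50
  emit 'e', narrow to [2/5, 1/1)
Step 2: interval [2/5, 1/1), width = 1/1 - 2/5 = 3/5
  'f': [2/5 + 3/5*0/1, 2/5 + 3/5*1/5) = [2/5, 13/25)
  'b': [2/5 + 3/5*1/5, 2/5 + 3/5*2/5) = [13/25, 16/25)
  'e': [2/5 + 3/5*2/5, 2/5 + 3/5*1/1) = [16/25, 1/1) <- contains code 41/50
  emit 'e', narrow to [16/25, 1/1)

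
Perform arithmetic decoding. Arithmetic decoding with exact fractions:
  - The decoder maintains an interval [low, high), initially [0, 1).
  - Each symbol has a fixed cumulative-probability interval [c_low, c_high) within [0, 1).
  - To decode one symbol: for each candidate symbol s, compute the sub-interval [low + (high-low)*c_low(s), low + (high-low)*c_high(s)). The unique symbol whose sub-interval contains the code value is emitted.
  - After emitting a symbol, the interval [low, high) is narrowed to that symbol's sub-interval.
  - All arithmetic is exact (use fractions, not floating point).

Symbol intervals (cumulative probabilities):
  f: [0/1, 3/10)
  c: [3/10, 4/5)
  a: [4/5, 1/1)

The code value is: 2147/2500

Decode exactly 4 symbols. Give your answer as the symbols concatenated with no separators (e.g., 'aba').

Answer: afaa

Derivation:
Step 1: interval [0/1, 1/1), width = 1/1 - 0/1 = 1/1
  'f': [0/1 + 1/1*0/1, 0/1 + 1/1*3/10) = [0/1, 3/10)
  'c': [0/1 + 1/1*3/10, 0/1 + 1/1*4/5) = [3/10, 4/5)
  'a': [0/1 + 1/1*4/5, 0/1 + 1/1*1/1) = [4/5, 1/1) <- contains code 2147/2500
  emit 'a', narrow to [4/5, 1/1)
Step 2: interval [4/5, 1/1), width = 1/1 - 4/5 = 1/5
  'f': [4/5 + 1/5*0/1, 4/5 + 1/5*3/10) = [4/5, 43/50) <- contains code 2147/2500
  'c': [4/5 + 1/5*3/10, 4/5 + 1/5*4/5) = [43/50, 24/25)
  'a': [4/5 + 1/5*4/5, 4/5 + 1/5*1/1) = [24/25, 1/1)
  emit 'f', narrow to [4/5, 43/50)
Step 3: interval [4/5, 43/50), width = 43/50 - 4/5 = 3/50
  'f': [4/5 + 3/50*0/1, 4/5 + 3/50*3/10) = [4/5, 409/500)
  'c': [4/5 + 3/50*3/10, 4/5 + 3/50*4/5) = [409/500, 106/125)
  'a': [4/5 + 3/50*4/5, 4/5 + 3/50*1/1) = [106/125, 43/50) <- contains code 2147/2500
  emit 'a', narrow to [106/125, 43/50)
Step 4: interval [106/125, 43/50), width = 43/50 - 106/125 = 3/250
  'f': [106/125 + 3/250*0/1, 106/125 + 3/250*3/10) = [106/125, 2129/2500)
  'c': [106/125 + 3/250*3/10, 106/125 + 3/250*4/5) = [2129/2500, 536/625)
  'a': [106/125 + 3/250*4/5, 106/125 + 3/250*1/1) = [536/625, 43/50) <- contains code 2147/2500
  emit 'a', narrow to [536/625, 43/50)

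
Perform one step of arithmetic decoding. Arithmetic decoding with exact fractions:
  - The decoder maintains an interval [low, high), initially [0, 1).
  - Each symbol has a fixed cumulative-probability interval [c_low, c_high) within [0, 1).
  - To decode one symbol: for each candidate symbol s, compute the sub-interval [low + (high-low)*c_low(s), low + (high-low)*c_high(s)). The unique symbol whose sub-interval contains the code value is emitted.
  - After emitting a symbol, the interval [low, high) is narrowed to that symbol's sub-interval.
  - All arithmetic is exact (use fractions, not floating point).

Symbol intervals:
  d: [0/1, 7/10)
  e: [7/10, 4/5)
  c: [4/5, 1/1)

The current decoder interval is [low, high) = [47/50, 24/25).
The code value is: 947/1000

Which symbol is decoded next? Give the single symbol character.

Answer: d

Derivation:
Interval width = high − low = 24/25 − 47/50 = 1/50
Scaled code = (code − low) / width = (947/1000 − 47/50) / 1/50 = 7/20
  d: [0/1, 7/10) ← scaled code falls here ✓
  e: [7/10, 4/5) 
  c: [4/5, 1/1) 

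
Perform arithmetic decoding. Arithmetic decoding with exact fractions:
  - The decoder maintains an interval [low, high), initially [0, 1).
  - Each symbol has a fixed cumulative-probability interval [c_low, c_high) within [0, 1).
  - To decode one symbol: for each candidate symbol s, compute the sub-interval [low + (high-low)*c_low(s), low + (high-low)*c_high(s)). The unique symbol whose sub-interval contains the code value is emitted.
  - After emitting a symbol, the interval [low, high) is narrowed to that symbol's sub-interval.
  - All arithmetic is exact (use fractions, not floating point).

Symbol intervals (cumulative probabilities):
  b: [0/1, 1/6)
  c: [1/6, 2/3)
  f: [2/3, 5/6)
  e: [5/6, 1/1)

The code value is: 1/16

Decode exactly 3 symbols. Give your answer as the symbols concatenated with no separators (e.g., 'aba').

Step 1: interval [0/1, 1/1), width = 1/1 - 0/1 = 1/1
  'b': [0/1 + 1/1*0/1, 0/1 + 1/1*1/6) = [0/1, 1/6) <- contains code 1/16
  'c': [0/1 + 1/1*1/6, 0/1 + 1/1*2/3) = [1/6, 2/3)
  'f': [0/1 + 1/1*2/3, 0/1 + 1/1*5/6) = [2/3, 5/6)
  'e': [0/1 + 1/1*5/6, 0/1 + 1/1*1/1) = [5/6, 1/1)
  emit 'b', narrow to [0/1, 1/6)
Step 2: interval [0/1, 1/6), width = 1/6 - 0/1 = 1/6
  'b': [0/1 + 1/6*0/1, 0/1 + 1/6*1/6) = [0/1, 1/36)
  'c': [0/1 + 1/6*1/6, 0/1 + 1/6*2/3) = [1/36, 1/9) <- contains code 1/16
  'f': [0/1 + 1/6*2/3, 0/1 + 1/6*5/6) = [1/9, 5/36)
  'e': [0/1 + 1/6*5/6, 0/1 + 1/6*1/1) = [5/36, 1/6)
  emit 'c', narrow to [1/36, 1/9)
Step 3: interval [1/36, 1/9), width = 1/9 - 1/36 = 1/12
  'b': [1/36 + 1/12*0/1, 1/36 + 1/12*1/6) = [1/36, 1/24)
  'c': [1/36 + 1/12*1/6, 1/36 + 1/12*2/3) = [1/24, 1/12) <- contains code 1/16
  'f': [1/36 + 1/12*2/3, 1/36 + 1/12*5/6) = [1/12, 7/72)
  'e': [1/36 + 1/12*5/6, 1/36 + 1/12*1/1) = [7/72, 1/9)
  emit 'c', narrow to [1/24, 1/12)

Answer: bcc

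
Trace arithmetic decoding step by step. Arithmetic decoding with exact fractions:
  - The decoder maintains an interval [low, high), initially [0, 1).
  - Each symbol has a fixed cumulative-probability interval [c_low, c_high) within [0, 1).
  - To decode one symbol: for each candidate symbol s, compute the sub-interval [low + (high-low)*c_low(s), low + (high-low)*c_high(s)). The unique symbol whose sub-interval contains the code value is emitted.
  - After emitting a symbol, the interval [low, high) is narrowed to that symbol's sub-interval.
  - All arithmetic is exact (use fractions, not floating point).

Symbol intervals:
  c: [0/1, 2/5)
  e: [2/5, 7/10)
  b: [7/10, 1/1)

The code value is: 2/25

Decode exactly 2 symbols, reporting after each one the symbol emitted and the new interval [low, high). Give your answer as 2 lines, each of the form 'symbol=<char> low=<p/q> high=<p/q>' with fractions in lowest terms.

Step 1: interval [0/1, 1/1), width = 1/1 - 0/1 = 1/1
  'c': [0/1 + 1/1*0/1, 0/1 + 1/1*2/5) = [0/1, 2/5) <- contains code 2/25
  'e': [0/1 + 1/1*2/5, 0/1 + 1/1*7/10) = [2/5, 7/10)
  'b': [0/1 + 1/1*7/10, 0/1 + 1/1*1/1) = [7/10, 1/1)
  emit 'c', narrow to [0/1, 2/5)
Step 2: interval [0/1, 2/5), width = 2/5 - 0/1 = 2/5
  'c': [0/1 + 2/5*0/1, 0/1 + 2/5*2/5) = [0/1, 4/25) <- contains code 2/25
  'e': [0/1 + 2/5*2/5, 0/1 + 2/5*7/10) = [4/25, 7/25)
  'b': [0/1 + 2/5*7/10, 0/1 + 2/5*1/1) = [7/25, 2/5)
  emit 'c', narrow to [0/1, 4/25)

Answer: symbol=c low=0/1 high=2/5
symbol=c low=0/1 high=4/25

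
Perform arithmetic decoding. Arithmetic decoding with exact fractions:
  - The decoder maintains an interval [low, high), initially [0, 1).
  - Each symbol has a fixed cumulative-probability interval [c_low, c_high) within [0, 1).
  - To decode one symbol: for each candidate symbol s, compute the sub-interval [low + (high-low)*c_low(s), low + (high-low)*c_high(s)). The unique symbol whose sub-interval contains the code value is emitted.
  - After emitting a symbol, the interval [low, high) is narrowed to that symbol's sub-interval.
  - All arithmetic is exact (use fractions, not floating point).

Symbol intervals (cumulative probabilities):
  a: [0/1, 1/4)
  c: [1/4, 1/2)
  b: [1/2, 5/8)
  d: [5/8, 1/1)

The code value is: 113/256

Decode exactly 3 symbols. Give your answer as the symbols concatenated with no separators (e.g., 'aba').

Step 1: interval [0/1, 1/1), width = 1/1 - 0/1 = 1/1
  'a': [0/1 + 1/1*0/1, 0/1 + 1/1*1/4) = [0/1, 1/4)
  'c': [0/1 + 1/1*1/4, 0/1 + 1/1*1/2) = [1/4, 1/2) <- contains code 113/256
  'b': [0/1 + 1/1*1/2, 0/1 + 1/1*5/8) = [1/2, 5/8)
  'd': [0/1 + 1/1*5/8, 0/1 + 1/1*1/1) = [5/8, 1/1)
  emit 'c', narrow to [1/4, 1/2)
Step 2: interval [1/4, 1/2), width = 1/2 - 1/4 = 1/4
  'a': [1/4 + 1/4*0/1, 1/4 + 1/4*1/4) = [1/4, 5/16)
  'c': [1/4 + 1/4*1/4, 1/4 + 1/4*1/2) = [5/16, 3/8)
  'b': [1/4 + 1/4*1/2, 1/4 + 1/4*5/8) = [3/8, 13/32)
  'd': [1/4 + 1/4*5/8, 1/4 + 1/4*1/1) = [13/32, 1/2) <- contains code 113/256
  emit 'd', narrow to [13/32, 1/2)
Step 3: interval [13/32, 1/2), width = 1/2 - 13/32 = 3/32
  'a': [13/32 + 3/32*0/1, 13/32 + 3/32*1/4) = [13/32, 55/128)
  'c': [13/32 + 3/32*1/4, 13/32 + 3/32*1/2) = [55/128, 29/64) <- contains code 113/256
  'b': [13/32 + 3/32*1/2, 13/32 + 3/32*5/8) = [29/64, 119/256)
  'd': [13/32 + 3/32*5/8, 13/32 + 3/32*1/1) = [119/256, 1/2)
  emit 'c', narrow to [55/128, 29/64)

Answer: cdc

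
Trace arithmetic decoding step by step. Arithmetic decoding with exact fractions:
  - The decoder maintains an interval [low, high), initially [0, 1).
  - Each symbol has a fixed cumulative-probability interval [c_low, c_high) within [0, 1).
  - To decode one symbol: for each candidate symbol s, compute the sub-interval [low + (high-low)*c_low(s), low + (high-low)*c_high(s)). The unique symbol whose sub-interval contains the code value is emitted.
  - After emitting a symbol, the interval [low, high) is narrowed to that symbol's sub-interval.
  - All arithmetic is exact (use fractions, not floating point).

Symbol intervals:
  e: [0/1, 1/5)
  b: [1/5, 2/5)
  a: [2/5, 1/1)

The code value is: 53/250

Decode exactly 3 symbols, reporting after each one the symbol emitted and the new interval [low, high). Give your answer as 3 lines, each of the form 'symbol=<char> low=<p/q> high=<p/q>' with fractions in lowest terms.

Step 1: interval [0/1, 1/1), width = 1/1 - 0/1 = 1/1
  'e': [0/1 + 1/1*0/1, 0/1 + 1/1*1/5) = [0/1, 1/5)
  'b': [0/1 + 1/1*1/5, 0/1 + 1/1*2/5) = [1/5, 2/5) <- contains code 53/250
  'a': [0/1 + 1/1*2/5, 0/1 + 1/1*1/1) = [2/5, 1/1)
  emit 'b', narrow to [1/5, 2/5)
Step 2: interval [1/5, 2/5), width = 2/5 - 1/5 = 1/5
  'e': [1/5 + 1/5*0/1, 1/5 + 1/5*1/5) = [1/5, 6/25) <- contains code 53/250
  'b': [1/5 + 1/5*1/5, 1/5 + 1/5*2/5) = [6/25, 7/25)
  'a': [1/5 + 1/5*2/5, 1/5 + 1/5*1/1) = [7/25, 2/5)
  emit 'e', narrow to [1/5, 6/25)
Step 3: interval [1/5, 6/25), width = 6/25 - 1/5 = 1/25
  'e': [1/5 + 1/25*0/1, 1/5 + 1/25*1/5) = [1/5, 26/125)
  'b': [1/5 + 1/25*1/5, 1/5 + 1/25*2/5) = [26/125, 27/125) <- contains code 53/250
  'a': [1/5 + 1/25*2/5, 1/5 + 1/25*1/1) = [27/125, 6/25)
  emit 'b', narrow to [26/125, 27/125)

Answer: symbol=b low=1/5 high=2/5
symbol=e low=1/5 high=6/25
symbol=b low=26/125 high=27/125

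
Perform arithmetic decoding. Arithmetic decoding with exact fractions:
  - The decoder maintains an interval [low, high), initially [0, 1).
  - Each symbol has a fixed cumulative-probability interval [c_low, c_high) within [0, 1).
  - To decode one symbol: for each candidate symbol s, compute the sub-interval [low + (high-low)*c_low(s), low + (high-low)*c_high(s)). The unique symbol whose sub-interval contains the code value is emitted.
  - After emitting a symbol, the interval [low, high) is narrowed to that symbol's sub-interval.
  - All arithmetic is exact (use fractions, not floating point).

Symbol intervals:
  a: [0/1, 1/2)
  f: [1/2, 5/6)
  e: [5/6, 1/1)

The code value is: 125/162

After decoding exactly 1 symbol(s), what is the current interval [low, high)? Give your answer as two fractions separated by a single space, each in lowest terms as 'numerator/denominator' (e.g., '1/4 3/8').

Answer: 1/2 5/6

Derivation:
Step 1: interval [0/1, 1/1), width = 1/1 - 0/1 = 1/1
  'a': [0/1 + 1/1*0/1, 0/1 + 1/1*1/2) = [0/1, 1/2)
  'f': [0/1 + 1/1*1/2, 0/1 + 1/1*5/6) = [1/2, 5/6) <- contains code 125/162
  'e': [0/1 + 1/1*5/6, 0/1 + 1/1*1/1) = [5/6, 1/1)
  emit 'f', narrow to [1/2, 5/6)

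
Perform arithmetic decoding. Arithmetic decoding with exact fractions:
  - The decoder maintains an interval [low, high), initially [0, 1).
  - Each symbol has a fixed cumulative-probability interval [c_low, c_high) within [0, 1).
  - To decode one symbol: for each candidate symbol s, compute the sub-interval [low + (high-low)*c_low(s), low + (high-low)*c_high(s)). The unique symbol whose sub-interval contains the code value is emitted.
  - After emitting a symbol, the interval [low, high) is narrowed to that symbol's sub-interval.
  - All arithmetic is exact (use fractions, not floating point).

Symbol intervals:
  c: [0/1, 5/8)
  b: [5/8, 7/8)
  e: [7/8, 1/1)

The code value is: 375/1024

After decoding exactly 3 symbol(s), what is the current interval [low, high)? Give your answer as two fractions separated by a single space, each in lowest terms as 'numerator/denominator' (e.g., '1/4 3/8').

Answer: 175/512 25/64

Derivation:
Step 1: interval [0/1, 1/1), width = 1/1 - 0/1 = 1/1
  'c': [0/1 + 1/1*0/1, 0/1 + 1/1*5/8) = [0/1, 5/8) <- contains code 375/1024
  'b': [0/1 + 1/1*5/8, 0/1 + 1/1*7/8) = [5/8, 7/8)
  'e': [0/1 + 1/1*7/8, 0/1 + 1/1*1/1) = [7/8, 1/1)
  emit 'c', narrow to [0/1, 5/8)
Step 2: interval [0/1, 5/8), width = 5/8 - 0/1 = 5/8
  'c': [0/1 + 5/8*0/1, 0/1 + 5/8*5/8) = [0/1, 25/64) <- contains code 375/1024
  'b': [0/1 + 5/8*5/8, 0/1 + 5/8*7/8) = [25/64, 35/64)
  'e': [0/1 + 5/8*7/8, 0/1 + 5/8*1/1) = [35/64, 5/8)
  emit 'c', narrow to [0/1, 25/64)
Step 3: interval [0/1, 25/64), width = 25/64 - 0/1 = 25/64
  'c': [0/1 + 25/64*0/1, 0/1 + 25/64*5/8) = [0/1, 125/512)
  'b': [0/1 + 25/64*5/8, 0/1 + 25/64*7/8) = [125/512, 175/512)
  'e': [0/1 + 25/64*7/8, 0/1 + 25/64*1/1) = [175/512, 25/64) <- contains code 375/1024
  emit 'e', narrow to [175/512, 25/64)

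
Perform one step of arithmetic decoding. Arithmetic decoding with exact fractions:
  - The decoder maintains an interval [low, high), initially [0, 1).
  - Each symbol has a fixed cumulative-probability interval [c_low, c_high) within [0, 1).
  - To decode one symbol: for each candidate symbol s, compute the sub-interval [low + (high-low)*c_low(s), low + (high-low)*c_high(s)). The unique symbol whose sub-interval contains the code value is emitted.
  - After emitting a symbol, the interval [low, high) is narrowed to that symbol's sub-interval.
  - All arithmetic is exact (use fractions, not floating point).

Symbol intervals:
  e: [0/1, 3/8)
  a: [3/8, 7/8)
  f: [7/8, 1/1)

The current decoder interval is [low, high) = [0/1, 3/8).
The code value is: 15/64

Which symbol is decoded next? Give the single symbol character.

Interval width = high − low = 3/8 − 0/1 = 3/8
Scaled code = (code − low) / width = (15/64 − 0/1) / 3/8 = 5/8
  e: [0/1, 3/8) 
  a: [3/8, 7/8) ← scaled code falls here ✓
  f: [7/8, 1/1) 

Answer: a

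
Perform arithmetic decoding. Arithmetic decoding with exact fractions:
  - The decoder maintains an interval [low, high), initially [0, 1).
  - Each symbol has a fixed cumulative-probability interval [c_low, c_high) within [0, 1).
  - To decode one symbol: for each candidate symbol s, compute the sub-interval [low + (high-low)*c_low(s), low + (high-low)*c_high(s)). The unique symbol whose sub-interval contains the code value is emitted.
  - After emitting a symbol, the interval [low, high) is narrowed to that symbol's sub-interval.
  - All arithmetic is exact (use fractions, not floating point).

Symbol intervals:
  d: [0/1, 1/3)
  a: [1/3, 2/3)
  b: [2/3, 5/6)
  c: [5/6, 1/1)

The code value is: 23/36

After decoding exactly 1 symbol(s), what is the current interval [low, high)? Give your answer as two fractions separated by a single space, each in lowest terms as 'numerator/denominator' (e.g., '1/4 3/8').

Step 1: interval [0/1, 1/1), width = 1/1 - 0/1 = 1/1
  'd': [0/1 + 1/1*0/1, 0/1 + 1/1*1/3) = [0/1, 1/3)
  'a': [0/1 + 1/1*1/3, 0/1 + 1/1*2/3) = [1/3, 2/3) <- contains code 23/36
  'b': [0/1 + 1/1*2/3, 0/1 + 1/1*5/6) = [2/3, 5/6)
  'c': [0/1 + 1/1*5/6, 0/1 + 1/1*1/1) = [5/6, 1/1)
  emit 'a', narrow to [1/3, 2/3)

Answer: 1/3 2/3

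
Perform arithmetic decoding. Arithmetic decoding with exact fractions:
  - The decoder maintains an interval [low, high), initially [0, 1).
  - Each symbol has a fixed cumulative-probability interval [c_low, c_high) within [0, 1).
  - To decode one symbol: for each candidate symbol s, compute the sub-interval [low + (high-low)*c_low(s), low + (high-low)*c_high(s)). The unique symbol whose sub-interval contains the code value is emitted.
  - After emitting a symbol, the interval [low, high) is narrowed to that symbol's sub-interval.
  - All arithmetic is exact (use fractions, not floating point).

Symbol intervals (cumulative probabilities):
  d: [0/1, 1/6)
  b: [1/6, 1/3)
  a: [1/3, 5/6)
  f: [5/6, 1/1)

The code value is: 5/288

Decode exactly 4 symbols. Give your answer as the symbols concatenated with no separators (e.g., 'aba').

Step 1: interval [0/1, 1/1), width = 1/1 - 0/1 = 1/1
  'd': [0/1 + 1/1*0/1, 0/1 + 1/1*1/6) = [0/1, 1/6) <- contains code 5/288
  'b': [0/1 + 1/1*1/6, 0/1 + 1/1*1/3) = [1/6, 1/3)
  'a': [0/1 + 1/1*1/3, 0/1 + 1/1*5/6) = [1/3, 5/6)
  'f': [0/1 + 1/1*5/6, 0/1 + 1/1*1/1) = [5/6, 1/1)
  emit 'd', narrow to [0/1, 1/6)
Step 2: interval [0/1, 1/6), width = 1/6 - 0/1 = 1/6
  'd': [0/1 + 1/6*0/1, 0/1 + 1/6*1/6) = [0/1, 1/36) <- contains code 5/288
  'b': [0/1 + 1/6*1/6, 0/1 + 1/6*1/3) = [1/36, 1/18)
  'a': [0/1 + 1/6*1/3, 0/1 + 1/6*5/6) = [1/18, 5/36)
  'f': [0/1 + 1/6*5/6, 0/1 + 1/6*1/1) = [5/36, 1/6)
  emit 'd', narrow to [0/1, 1/36)
Step 3: interval [0/1, 1/36), width = 1/36 - 0/1 = 1/36
  'd': [0/1 + 1/36*0/1, 0/1 + 1/36*1/6) = [0/1, 1/216)
  'b': [0/1 + 1/36*1/6, 0/1 + 1/36*1/3) = [1/216, 1/108)
  'a': [0/1 + 1/36*1/3, 0/1 + 1/36*5/6) = [1/108, 5/216) <- contains code 5/288
  'f': [0/1 + 1/36*5/6, 0/1 + 1/36*1/1) = [5/216, 1/36)
  emit 'a', narrow to [1/108, 5/216)
Step 4: interval [1/108, 5/216), width = 5/216 - 1/108 = 1/72
  'd': [1/108 + 1/72*0/1, 1/108 + 1/72*1/6) = [1/108, 5/432)
  'b': [1/108 + 1/72*1/6, 1/108 + 1/72*1/3) = [5/432, 1/72)
  'a': [1/108 + 1/72*1/3, 1/108 + 1/72*5/6) = [1/72, 1/48) <- contains code 5/288
  'f': [1/108 + 1/72*5/6, 1/108 + 1/72*1/1) = [1/48, 5/216)
  emit 'a', narrow to [1/72, 1/48)

Answer: ddaa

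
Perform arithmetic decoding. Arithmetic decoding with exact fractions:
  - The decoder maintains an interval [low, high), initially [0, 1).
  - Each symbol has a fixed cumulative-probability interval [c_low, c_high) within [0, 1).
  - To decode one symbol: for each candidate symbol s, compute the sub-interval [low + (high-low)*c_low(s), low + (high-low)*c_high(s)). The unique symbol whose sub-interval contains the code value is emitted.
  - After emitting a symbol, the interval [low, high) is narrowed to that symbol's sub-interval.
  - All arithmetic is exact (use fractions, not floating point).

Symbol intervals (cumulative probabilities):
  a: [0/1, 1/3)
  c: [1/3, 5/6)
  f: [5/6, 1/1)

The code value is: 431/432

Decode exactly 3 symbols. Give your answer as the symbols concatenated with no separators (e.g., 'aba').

Answer: fff

Derivation:
Step 1: interval [0/1, 1/1), width = 1/1 - 0/1 = 1/1
  'a': [0/1 + 1/1*0/1, 0/1 + 1/1*1/3) = [0/1, 1/3)
  'c': [0/1 + 1/1*1/3, 0/1 + 1/1*5/6) = [1/3, 5/6)
  'f': [0/1 + 1/1*5/6, 0/1 + 1/1*1/1) = [5/6, 1/1) <- contains code 431/432
  emit 'f', narrow to [5/6, 1/1)
Step 2: interval [5/6, 1/1), width = 1/1 - 5/6 = 1/6
  'a': [5/6 + 1/6*0/1, 5/6 + 1/6*1/3) = [5/6, 8/9)
  'c': [5/6 + 1/6*1/3, 5/6 + 1/6*5/6) = [8/9, 35/36)
  'f': [5/6 + 1/6*5/6, 5/6 + 1/6*1/1) = [35/36, 1/1) <- contains code 431/432
  emit 'f', narrow to [35/36, 1/1)
Step 3: interval [35/36, 1/1), width = 1/1 - 35/36 = 1/36
  'a': [35/36 + 1/36*0/1, 35/36 + 1/36*1/3) = [35/36, 53/54)
  'c': [35/36 + 1/36*1/3, 35/36 + 1/36*5/6) = [53/54, 215/216)
  'f': [35/36 + 1/36*5/6, 35/36 + 1/36*1/1) = [215/216, 1/1) <- contains code 431/432
  emit 'f', narrow to [215/216, 1/1)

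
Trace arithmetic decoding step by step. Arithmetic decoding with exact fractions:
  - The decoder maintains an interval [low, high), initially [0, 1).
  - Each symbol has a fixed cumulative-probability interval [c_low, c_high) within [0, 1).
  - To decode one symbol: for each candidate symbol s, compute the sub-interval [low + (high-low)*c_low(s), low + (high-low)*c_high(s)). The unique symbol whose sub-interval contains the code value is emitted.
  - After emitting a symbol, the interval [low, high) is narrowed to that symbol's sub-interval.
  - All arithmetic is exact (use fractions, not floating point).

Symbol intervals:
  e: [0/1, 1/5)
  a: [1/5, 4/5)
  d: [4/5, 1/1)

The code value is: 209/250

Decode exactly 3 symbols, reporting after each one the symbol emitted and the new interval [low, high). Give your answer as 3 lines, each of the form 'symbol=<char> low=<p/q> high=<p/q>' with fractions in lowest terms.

Step 1: interval [0/1, 1/1), width = 1/1 - 0/1 = 1/1
  'e': [0/1 + 1/1*0/1, 0/1 + 1/1*1/5) = [0/1, 1/5)
  'a': [0/1 + 1/1*1/5, 0/1 + 1/1*4/5) = [1/5, 4/5)
  'd': [0/1 + 1/1*4/5, 0/1 + 1/1*1/1) = [4/5, 1/1) <- contains code 209/250
  emit 'd', narrow to [4/5, 1/1)
Step 2: interval [4/5, 1/1), width = 1/1 - 4/5 = 1/5
  'e': [4/5 + 1/5*0/1, 4/5 + 1/5*1/5) = [4/5, 21/25) <- contains code 209/250
  'a': [4/5 + 1/5*1/5, 4/5 + 1/5*4/5) = [21/25, 24/25)
  'd': [4/5 + 1/5*4/5, 4/5 + 1/5*1/1) = [24/25, 1/1)
  emit 'e', narrow to [4/5, 21/25)
Step 3: interval [4/5, 21/25), width = 21/25 - 4/5 = 1/25
  'e': [4/5 + 1/25*0/1, 4/5 + 1/25*1/5) = [4/5, 101/125)
  'a': [4/5 + 1/25*1/5, 4/5 + 1/25*4/5) = [101/125, 104/125)
  'd': [4/5 + 1/25*4/5, 4/5 + 1/25*1/1) = [104/125, 21/25) <- contains code 209/250
  emit 'd', narrow to [104/125, 21/25)

Answer: symbol=d low=4/5 high=1/1
symbol=e low=4/5 high=21/25
symbol=d low=104/125 high=21/25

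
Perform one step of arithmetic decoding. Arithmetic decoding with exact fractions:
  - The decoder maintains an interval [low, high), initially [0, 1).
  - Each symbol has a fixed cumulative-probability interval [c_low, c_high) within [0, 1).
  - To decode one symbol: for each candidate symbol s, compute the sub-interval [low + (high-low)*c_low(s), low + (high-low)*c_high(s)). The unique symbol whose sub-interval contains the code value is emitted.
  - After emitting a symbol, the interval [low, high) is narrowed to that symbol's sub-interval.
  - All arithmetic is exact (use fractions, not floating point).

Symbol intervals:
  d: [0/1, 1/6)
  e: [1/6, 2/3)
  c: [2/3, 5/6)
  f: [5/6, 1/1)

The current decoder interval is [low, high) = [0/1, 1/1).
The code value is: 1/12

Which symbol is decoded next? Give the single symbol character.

Interval width = high − low = 1/1 − 0/1 = 1/1
Scaled code = (code − low) / width = (1/12 − 0/1) / 1/1 = 1/12
  d: [0/1, 1/6) ← scaled code falls here ✓
  e: [1/6, 2/3) 
  c: [2/3, 5/6) 
  f: [5/6, 1/1) 

Answer: d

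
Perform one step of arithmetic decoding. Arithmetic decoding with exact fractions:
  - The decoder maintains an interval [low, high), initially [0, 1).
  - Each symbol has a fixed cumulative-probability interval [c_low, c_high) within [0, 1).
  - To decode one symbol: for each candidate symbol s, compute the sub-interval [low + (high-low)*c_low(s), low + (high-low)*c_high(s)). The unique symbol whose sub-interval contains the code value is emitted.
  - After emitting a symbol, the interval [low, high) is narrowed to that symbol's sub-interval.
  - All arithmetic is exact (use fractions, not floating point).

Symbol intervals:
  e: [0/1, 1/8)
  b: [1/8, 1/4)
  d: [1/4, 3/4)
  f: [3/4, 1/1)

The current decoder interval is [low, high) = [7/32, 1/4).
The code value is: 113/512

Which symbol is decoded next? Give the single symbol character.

Interval width = high − low = 1/4 − 7/32 = 1/32
Scaled code = (code − low) / width = (113/512 − 7/32) / 1/32 = 1/16
  e: [0/1, 1/8) ← scaled code falls here ✓
  b: [1/8, 1/4) 
  d: [1/4, 3/4) 
  f: [3/4, 1/1) 

Answer: e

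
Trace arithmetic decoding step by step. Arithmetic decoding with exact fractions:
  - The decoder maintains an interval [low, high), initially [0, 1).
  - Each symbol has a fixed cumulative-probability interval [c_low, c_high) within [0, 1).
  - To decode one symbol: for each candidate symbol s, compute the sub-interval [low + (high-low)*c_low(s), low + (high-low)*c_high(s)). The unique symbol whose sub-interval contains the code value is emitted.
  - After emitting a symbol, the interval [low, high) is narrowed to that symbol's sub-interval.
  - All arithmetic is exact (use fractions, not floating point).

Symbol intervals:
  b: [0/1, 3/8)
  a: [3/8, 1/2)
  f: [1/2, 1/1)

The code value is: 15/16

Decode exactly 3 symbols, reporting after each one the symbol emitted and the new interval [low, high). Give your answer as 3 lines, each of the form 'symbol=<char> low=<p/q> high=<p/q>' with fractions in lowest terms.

Answer: symbol=f low=1/2 high=1/1
symbol=f low=3/4 high=1/1
symbol=f low=7/8 high=1/1

Derivation:
Step 1: interval [0/1, 1/1), width = 1/1 - 0/1 = 1/1
  'b': [0/1 + 1/1*0/1, 0/1 + 1/1*3/8) = [0/1, 3/8)
  'a': [0/1 + 1/1*3/8, 0/1 + 1/1*1/2) = [3/8, 1/2)
  'f': [0/1 + 1/1*1/2, 0/1 + 1/1*1/1) = [1/2, 1/1) <- contains code 15/16
  emit 'f', narrow to [1/2, 1/1)
Step 2: interval [1/2, 1/1), width = 1/1 - 1/2 = 1/2
  'b': [1/2 + 1/2*0/1, 1/2 + 1/2*3/8) = [1/2, 11/16)
  'a': [1/2 + 1/2*3/8, 1/2 + 1/2*1/2) = [11/16, 3/4)
  'f': [1/2 + 1/2*1/2, 1/2 + 1/2*1/1) = [3/4, 1/1) <- contains code 15/16
  emit 'f', narrow to [3/4, 1/1)
Step 3: interval [3/4, 1/1), width = 1/1 - 3/4 = 1/4
  'b': [3/4 + 1/4*0/1, 3/4 + 1/4*3/8) = [3/4, 27/32)
  'a': [3/4 + 1/4*3/8, 3/4 + 1/4*1/2) = [27/32, 7/8)
  'f': [3/4 + 1/4*1/2, 3/4 + 1/4*1/1) = [7/8, 1/1) <- contains code 15/16
  emit 'f', narrow to [7/8, 1/1)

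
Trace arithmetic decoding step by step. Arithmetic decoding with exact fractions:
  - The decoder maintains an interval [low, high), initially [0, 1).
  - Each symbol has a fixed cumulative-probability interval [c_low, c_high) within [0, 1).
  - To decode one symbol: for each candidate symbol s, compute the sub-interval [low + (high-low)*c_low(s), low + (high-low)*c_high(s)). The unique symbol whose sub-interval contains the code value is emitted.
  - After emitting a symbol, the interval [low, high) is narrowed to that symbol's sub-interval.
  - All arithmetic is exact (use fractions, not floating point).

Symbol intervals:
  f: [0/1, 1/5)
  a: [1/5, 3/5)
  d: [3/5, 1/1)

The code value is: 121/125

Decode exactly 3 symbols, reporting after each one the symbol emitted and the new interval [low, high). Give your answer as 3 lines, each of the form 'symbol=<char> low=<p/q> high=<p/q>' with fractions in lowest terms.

Step 1: interval [0/1, 1/1), width = 1/1 - 0/1 = 1/1
  'f': [0/1 + 1/1*0/1, 0/1 + 1/1*1/5) = [0/1, 1/5)
  'a': [0/1 + 1/1*1/5, 0/1 + 1/1*3/5) = [1/5, 3/5)
  'd': [0/1 + 1/1*3/5, 0/1 + 1/1*1/1) = [3/5, 1/1) <- contains code 121/125
  emit 'd', narrow to [3/5, 1/1)
Step 2: interval [3/5, 1/1), width = 1/1 - 3/5 = 2/5
  'f': [3/5 + 2/5*0/1, 3/5 + 2/5*1/5) = [3/5, 17/25)
  'a': [3/5 + 2/5*1/5, 3/5 + 2/5*3/5) = [17/25, 21/25)
  'd': [3/5 + 2/5*3/5, 3/5 + 2/5*1/1) = [21/25, 1/1) <- contains code 121/125
  emit 'd', narrow to [21/25, 1/1)
Step 3: interval [21/25, 1/1), width = 1/1 - 21/25 = 4/25
  'f': [21/25 + 4/25*0/1, 21/25 + 4/25*1/5) = [21/25, 109/125)
  'a': [21/25 + 4/25*1/5, 21/25 + 4/25*3/5) = [109/125, 117/125)
  'd': [21/25 + 4/25*3/5, 21/25 + 4/25*1/1) = [117/125, 1/1) <- contains code 121/125
  emit 'd', narrow to [117/125, 1/1)

Answer: symbol=d low=3/5 high=1/1
symbol=d low=21/25 high=1/1
symbol=d low=117/125 high=1/1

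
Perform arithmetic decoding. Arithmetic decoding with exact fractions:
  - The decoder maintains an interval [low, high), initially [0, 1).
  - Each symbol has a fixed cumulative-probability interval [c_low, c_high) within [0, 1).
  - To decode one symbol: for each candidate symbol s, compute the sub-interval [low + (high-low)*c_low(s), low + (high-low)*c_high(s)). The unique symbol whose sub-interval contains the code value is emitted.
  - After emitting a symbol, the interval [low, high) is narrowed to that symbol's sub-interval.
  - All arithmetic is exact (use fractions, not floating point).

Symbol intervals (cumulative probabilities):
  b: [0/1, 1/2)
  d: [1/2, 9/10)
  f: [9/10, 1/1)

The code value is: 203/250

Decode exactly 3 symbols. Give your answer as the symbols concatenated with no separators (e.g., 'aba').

Step 1: interval [0/1, 1/1), width = 1/1 - 0/1 = 1/1
  'b': [0/1 + 1/1*0/1, 0/1 + 1/1*1/2) = [0/1, 1/2)
  'd': [0/1 + 1/1*1/2, 0/1 + 1/1*9/10) = [1/2, 9/10) <- contains code 203/250
  'f': [0/1 + 1/1*9/10, 0/1 + 1/1*1/1) = [9/10, 1/1)
  emit 'd', narrow to [1/2, 9/10)
Step 2: interval [1/2, 9/10), width = 9/10 - 1/2 = 2/5
  'b': [1/2 + 2/5*0/1, 1/2 + 2/5*1/2) = [1/2, 7/10)
  'd': [1/2 + 2/5*1/2, 1/2 + 2/5*9/10) = [7/10, 43/50) <- contains code 203/250
  'f': [1/2 + 2/5*9/10, 1/2 + 2/5*1/1) = [43/50, 9/10)
  emit 'd', narrow to [7/10, 43/50)
Step 3: interval [7/10, 43/50), width = 43/50 - 7/10 = 4/25
  'b': [7/10 + 4/25*0/1, 7/10 + 4/25*1/2) = [7/10, 39/50)
  'd': [7/10 + 4/25*1/2, 7/10 + 4/25*9/10) = [39/50, 211/250) <- contains code 203/250
  'f': [7/10 + 4/25*9/10, 7/10 + 4/25*1/1) = [211/250, 43/50)
  emit 'd', narrow to [39/50, 211/250)

Answer: ddd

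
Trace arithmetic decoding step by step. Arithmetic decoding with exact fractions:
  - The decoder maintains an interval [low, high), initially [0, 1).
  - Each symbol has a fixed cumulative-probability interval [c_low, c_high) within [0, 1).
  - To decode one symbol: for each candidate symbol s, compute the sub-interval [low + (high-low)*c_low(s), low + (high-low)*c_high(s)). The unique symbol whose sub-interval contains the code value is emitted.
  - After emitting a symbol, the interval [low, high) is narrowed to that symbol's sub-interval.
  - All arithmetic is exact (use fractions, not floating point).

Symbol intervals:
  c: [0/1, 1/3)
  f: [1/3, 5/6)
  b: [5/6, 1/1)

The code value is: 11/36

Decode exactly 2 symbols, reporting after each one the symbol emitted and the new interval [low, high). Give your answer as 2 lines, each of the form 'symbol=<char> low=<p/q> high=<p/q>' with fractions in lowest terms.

Answer: symbol=c low=0/1 high=1/3
symbol=b low=5/18 high=1/3

Derivation:
Step 1: interval [0/1, 1/1), width = 1/1 - 0/1 = 1/1
  'c': [0/1 + 1/1*0/1, 0/1 + 1/1*1/3) = [0/1, 1/3) <- contains code 11/36
  'f': [0/1 + 1/1*1/3, 0/1 + 1/1*5/6) = [1/3, 5/6)
  'b': [0/1 + 1/1*5/6, 0/1 + 1/1*1/1) = [5/6, 1/1)
  emit 'c', narrow to [0/1, 1/3)
Step 2: interval [0/1, 1/3), width = 1/3 - 0/1 = 1/3
  'c': [0/1 + 1/3*0/1, 0/1 + 1/3*1/3) = [0/1, 1/9)
  'f': [0/1 + 1/3*1/3, 0/1 + 1/3*5/6) = [1/9, 5/18)
  'b': [0/1 + 1/3*5/6, 0/1 + 1/3*1/1) = [5/18, 1/3) <- contains code 11/36
  emit 'b', narrow to [5/18, 1/3)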